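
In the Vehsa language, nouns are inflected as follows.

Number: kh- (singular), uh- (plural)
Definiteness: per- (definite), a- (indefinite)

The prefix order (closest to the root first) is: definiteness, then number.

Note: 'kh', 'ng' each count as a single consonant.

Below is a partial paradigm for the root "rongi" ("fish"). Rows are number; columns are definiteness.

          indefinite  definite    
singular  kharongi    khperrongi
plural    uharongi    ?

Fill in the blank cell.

uhperrongi

Attach definiteness definite per- → perrongi.
Attach number plural uh- → uhperrongi.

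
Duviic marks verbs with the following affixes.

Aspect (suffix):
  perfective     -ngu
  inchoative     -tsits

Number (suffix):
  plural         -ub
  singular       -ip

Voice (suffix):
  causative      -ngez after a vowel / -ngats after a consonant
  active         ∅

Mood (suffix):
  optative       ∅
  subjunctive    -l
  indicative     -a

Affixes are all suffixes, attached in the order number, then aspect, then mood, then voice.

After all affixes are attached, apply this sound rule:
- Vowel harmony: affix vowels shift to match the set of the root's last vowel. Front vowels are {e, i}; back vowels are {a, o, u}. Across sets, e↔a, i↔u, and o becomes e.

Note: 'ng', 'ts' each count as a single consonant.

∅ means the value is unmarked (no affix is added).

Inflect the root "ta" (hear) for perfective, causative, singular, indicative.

Attach number singular -ip → taip.
Attach aspect perfective -ngu → taipngu.
Attach mood indicative -a → taipngua.
Attach voice causative -ngez (after vowel 'a') → taipnguangez.
Apply vowel harmony: taipnguangez → taupnguangaz.

taupnguangaz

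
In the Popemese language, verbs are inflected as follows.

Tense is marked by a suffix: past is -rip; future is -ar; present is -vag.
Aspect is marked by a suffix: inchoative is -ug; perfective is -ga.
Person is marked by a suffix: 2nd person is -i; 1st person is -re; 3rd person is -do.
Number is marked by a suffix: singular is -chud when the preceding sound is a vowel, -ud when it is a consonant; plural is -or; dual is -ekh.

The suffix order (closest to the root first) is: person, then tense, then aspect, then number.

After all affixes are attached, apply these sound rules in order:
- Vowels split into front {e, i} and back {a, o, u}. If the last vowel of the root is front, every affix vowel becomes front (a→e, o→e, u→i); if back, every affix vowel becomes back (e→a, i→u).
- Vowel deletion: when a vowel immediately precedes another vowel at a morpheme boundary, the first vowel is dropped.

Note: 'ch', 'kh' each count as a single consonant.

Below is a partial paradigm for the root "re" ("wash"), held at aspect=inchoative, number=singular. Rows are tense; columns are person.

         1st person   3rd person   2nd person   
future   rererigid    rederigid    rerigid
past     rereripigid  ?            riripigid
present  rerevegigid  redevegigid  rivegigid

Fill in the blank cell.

Attach person 3rd person -do → redo.
Attach tense past -rip → redorip.
Attach aspect inchoative -ug → redoripug.
Attach number singular -ud (after consonant 'g') → redoripugud.
Apply vowel harmony: redoripugud → rederipigid.
Vowel deletion: no change.

rederipigid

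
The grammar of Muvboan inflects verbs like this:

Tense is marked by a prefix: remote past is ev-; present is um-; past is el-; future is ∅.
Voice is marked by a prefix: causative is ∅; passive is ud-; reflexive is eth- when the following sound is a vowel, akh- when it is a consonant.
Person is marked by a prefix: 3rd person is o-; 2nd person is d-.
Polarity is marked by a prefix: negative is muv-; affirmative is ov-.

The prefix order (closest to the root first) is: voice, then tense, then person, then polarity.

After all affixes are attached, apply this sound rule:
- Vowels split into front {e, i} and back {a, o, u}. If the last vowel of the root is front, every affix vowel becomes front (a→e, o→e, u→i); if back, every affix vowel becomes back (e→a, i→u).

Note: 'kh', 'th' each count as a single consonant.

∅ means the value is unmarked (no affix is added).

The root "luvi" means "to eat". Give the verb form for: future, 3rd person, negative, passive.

miveidluvi

Attach voice passive ud- → udluvi.
tense = future: zero marking, form stays udluvi.
Attach person 3rd person o- → oudluvi.
Attach polarity negative muv- → muvoudluvi.
Apply vowel harmony: muvoudluvi → miveidluvi.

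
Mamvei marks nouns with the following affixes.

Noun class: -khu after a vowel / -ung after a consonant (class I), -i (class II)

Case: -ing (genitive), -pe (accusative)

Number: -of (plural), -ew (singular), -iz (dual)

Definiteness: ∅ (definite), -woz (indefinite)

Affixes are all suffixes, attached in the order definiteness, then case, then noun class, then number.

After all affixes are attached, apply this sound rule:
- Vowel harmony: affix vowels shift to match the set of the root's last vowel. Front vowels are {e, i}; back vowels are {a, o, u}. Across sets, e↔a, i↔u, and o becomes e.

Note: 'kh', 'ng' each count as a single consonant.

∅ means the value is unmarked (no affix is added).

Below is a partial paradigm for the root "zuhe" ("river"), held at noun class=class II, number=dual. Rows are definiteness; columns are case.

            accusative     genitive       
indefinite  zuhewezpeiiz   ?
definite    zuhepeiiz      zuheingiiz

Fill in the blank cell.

Attach definiteness indefinite -woz → zuhewoz.
Attach case genitive -ing → zuhewozing.
Attach noun class class II -i → zuhewozingi.
Attach number dual -iz → zuhewozingiiz.
Apply vowel harmony: zuhewozingiiz → zuhewezingiiz.

zuhewezingiiz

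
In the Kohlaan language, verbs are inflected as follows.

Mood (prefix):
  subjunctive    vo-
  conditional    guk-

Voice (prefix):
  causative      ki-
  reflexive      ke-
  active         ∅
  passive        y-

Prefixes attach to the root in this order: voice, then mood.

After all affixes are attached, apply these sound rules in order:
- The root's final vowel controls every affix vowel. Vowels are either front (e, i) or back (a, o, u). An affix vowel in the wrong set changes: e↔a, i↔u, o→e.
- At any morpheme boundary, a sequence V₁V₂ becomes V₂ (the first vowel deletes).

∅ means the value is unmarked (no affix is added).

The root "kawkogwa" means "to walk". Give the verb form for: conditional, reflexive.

gukkakawkogwa

Attach voice reflexive ke- → kekawkogwa.
Attach mood conditional guk- → gukkekawkogwa.
Apply vowel harmony: gukkekawkogwa → gukkakawkogwa.
Vowel deletion: no change.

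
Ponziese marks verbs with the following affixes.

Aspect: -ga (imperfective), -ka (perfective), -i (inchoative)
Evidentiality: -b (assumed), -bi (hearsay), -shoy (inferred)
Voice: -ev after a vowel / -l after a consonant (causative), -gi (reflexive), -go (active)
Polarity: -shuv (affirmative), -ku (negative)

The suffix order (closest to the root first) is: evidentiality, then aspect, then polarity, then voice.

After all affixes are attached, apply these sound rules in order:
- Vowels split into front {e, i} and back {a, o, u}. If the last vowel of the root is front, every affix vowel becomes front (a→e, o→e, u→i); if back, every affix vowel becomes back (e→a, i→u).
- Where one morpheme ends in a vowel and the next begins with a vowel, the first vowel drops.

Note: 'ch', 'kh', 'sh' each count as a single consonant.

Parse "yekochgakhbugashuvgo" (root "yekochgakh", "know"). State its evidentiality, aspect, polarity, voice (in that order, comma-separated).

hearsay, imperfective, affirmative, active

Segment: yekochgakh-bi-ga-shuv-go.
evidentiality: -bi → hearsay.
aspect: -ga → imperfective.
polarity: -shuv → affirmative.
voice: -go → active.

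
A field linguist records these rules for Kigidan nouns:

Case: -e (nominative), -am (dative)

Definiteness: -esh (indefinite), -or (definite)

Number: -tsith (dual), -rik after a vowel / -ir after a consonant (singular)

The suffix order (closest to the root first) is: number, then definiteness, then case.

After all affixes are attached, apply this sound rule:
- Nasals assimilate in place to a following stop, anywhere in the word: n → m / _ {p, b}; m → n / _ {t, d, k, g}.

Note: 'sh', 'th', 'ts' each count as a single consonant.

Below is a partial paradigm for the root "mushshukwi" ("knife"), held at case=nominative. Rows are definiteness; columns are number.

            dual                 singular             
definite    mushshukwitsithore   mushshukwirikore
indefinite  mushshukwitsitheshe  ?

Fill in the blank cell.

Attach number singular -rik (after vowel 'i') → mushshukwirik.
Attach definiteness indefinite -esh → mushshukwirikesh.
Attach case nominative -e → mushshukwirikeshe.
Nasal assimilation: no change.

mushshukwirikeshe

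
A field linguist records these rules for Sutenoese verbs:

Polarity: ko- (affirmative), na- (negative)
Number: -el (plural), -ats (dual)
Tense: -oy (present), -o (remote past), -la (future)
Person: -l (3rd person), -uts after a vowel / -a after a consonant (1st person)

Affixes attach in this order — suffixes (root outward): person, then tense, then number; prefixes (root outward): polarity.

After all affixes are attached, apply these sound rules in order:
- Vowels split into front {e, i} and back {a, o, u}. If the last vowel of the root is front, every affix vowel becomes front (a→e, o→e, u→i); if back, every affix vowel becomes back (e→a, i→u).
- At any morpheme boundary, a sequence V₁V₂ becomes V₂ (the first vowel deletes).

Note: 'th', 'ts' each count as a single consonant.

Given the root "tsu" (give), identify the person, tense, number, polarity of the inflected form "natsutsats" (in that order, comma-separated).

Segment: na-tsu-uts-o-ats.
person: -uts/a → 1st person.
tense: -o → remote past.
number: -ats → dual.
polarity: na- → negative.

1st person, remote past, dual, negative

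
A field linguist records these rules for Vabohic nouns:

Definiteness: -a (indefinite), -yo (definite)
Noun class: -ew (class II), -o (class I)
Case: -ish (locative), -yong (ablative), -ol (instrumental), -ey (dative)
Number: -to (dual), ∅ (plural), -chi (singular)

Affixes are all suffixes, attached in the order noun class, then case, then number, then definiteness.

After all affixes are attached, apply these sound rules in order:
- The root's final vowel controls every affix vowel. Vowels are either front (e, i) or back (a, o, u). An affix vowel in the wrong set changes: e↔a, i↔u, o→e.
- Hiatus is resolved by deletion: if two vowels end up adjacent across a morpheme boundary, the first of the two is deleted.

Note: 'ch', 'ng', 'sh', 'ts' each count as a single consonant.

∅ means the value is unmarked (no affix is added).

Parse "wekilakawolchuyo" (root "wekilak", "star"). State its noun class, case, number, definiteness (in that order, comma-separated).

class II, instrumental, singular, definite

Segment: wekilak-ew-ol-chi-yo.
noun class: -ew → class II.
case: -ol → instrumental.
number: -chi → singular.
definiteness: -yo → definite.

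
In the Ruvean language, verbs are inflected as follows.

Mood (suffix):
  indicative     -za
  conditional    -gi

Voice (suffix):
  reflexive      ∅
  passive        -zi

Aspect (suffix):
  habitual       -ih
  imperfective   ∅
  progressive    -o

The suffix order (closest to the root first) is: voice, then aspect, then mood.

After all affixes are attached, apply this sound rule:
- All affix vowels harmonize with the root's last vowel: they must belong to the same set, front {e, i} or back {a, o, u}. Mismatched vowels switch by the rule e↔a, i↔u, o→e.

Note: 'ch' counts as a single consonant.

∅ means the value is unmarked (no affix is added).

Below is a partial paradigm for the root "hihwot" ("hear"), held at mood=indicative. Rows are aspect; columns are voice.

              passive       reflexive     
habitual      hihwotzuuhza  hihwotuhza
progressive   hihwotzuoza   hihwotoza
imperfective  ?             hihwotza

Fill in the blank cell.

Attach voice passive -zi → hihwotzi.
aspect = imperfective: zero marking, form stays hihwotzi.
Attach mood indicative -za → hihwotziza.
Apply vowel harmony: hihwotziza → hihwotzuza.

hihwotzuza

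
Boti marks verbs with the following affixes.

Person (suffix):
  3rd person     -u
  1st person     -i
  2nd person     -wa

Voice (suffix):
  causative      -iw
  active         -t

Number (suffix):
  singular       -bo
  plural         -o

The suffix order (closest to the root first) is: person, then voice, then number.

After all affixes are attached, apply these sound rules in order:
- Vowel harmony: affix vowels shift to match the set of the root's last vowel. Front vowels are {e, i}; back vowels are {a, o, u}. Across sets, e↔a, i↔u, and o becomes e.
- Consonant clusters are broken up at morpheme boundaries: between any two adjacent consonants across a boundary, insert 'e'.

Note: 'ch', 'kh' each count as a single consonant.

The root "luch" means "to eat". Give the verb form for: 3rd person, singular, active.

luchutebo

Attach person 3rd person -u → luchu.
Attach voice active -t → luchut.
Attach number singular -bo → luchutbo.
Vowel harmony: no change.
Apply epenthesis: luchutbo → luchutebo.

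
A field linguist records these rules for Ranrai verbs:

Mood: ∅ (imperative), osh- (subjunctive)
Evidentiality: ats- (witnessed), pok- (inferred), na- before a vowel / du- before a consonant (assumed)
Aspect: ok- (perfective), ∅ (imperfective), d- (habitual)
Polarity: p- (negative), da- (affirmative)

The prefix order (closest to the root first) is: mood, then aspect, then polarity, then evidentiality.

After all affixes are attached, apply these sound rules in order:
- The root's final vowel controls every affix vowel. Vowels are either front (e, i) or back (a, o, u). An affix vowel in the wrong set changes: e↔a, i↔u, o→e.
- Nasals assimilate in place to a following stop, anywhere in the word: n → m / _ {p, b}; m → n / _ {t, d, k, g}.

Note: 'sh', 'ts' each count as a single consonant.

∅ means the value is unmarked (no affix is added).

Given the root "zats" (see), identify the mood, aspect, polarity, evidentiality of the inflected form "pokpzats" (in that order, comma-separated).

Segment: pok-p-zats.
mood: ∅ → imperative.
aspect: ∅ → imperfective.
polarity: p- → negative.
evidentiality: pok- → inferred.

imperative, imperfective, negative, inferred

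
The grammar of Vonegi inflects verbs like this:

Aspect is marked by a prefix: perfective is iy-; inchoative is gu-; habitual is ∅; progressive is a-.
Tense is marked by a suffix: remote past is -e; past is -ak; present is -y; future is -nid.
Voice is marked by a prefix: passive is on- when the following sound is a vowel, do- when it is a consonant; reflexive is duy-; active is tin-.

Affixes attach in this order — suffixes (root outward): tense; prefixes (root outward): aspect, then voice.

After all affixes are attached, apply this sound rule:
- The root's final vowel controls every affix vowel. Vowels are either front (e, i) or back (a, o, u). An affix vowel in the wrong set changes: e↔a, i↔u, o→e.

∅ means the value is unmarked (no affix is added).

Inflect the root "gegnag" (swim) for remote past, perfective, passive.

Attach aspect perfective iy- → iygegnag.
Attach voice passive on- (before vowel 'i') → oniygegnag.
Attach tense remote past -e → oniygegnage.
Apply vowel harmony: oniygegnage → onuygegnaga.

onuygegnaga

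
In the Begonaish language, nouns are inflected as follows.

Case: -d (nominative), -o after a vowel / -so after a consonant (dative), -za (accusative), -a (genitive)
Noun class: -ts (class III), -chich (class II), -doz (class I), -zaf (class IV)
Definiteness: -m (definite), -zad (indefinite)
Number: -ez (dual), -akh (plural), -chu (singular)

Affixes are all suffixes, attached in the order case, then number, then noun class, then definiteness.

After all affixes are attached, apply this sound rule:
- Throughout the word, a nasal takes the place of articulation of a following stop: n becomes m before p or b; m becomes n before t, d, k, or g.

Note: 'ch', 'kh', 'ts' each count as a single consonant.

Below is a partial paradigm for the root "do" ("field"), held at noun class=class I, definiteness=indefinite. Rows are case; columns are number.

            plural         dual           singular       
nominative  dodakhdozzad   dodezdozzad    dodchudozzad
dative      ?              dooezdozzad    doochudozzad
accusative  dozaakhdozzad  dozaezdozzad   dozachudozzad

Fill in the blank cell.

dooakhdozzad

Attach case dative -o (after vowel 'o') → doo.
Attach number plural -akh → dooakh.
Attach noun class class I -doz → dooakhdoz.
Attach definiteness indefinite -zad → dooakhdozzad.
Nasal assimilation: no change.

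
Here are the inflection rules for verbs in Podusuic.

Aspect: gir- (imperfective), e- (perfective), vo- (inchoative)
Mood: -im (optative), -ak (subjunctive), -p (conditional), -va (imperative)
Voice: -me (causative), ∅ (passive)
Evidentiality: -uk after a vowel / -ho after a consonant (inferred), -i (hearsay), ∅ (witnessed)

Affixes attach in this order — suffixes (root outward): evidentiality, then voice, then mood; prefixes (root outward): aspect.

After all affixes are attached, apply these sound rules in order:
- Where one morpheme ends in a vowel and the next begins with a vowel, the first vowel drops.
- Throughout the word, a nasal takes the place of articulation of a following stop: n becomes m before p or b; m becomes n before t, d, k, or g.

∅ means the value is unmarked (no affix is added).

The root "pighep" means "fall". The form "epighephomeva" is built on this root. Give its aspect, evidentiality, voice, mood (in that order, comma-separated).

perfective, inferred, causative, imperative

Segment: e-pighep-ho-me-va.
aspect: e- → perfective.
evidentiality: -uk/ho → inferred.
voice: -me → causative.
mood: -va → imperative.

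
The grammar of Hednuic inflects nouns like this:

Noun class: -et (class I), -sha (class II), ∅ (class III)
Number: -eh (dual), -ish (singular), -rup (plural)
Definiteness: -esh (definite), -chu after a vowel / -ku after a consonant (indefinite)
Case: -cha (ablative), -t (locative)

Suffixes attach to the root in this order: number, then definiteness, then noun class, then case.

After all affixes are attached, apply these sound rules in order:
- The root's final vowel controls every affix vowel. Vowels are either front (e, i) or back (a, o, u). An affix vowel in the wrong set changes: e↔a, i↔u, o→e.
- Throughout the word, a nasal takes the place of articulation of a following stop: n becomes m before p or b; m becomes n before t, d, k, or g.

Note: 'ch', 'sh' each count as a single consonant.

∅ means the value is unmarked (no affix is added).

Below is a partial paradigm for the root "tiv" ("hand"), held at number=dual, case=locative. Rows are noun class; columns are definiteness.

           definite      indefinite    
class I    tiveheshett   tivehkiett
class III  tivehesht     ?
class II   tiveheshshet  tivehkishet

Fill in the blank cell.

Attach number dual -eh → tiveh.
Attach definiteness indefinite -ku (after consonant 'h') → tivehku.
noun class = class III: zero marking, form stays tivehku.
Attach case locative -t → tivehkut.
Apply vowel harmony: tivehkut → tivehkit.
Nasal assimilation: no change.

tivehkit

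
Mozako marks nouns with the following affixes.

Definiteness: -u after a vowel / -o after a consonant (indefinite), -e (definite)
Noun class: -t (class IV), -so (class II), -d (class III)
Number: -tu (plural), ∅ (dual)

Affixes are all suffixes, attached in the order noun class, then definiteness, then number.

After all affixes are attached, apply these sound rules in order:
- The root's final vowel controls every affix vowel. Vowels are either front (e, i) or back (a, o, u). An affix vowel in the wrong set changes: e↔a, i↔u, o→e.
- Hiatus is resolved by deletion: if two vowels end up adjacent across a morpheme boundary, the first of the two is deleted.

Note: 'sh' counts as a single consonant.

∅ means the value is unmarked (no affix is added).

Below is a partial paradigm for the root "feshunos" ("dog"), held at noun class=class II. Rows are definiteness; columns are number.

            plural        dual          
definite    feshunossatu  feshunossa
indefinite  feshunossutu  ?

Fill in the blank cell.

feshunossu

Attach noun class class II -so → feshunosso.
Attach definiteness indefinite -u (after vowel 'o') → feshunossou.
number = dual: zero marking, form stays feshunossou.
Vowel harmony: no change.
Apply vowel deletion: feshunossou → feshunossu.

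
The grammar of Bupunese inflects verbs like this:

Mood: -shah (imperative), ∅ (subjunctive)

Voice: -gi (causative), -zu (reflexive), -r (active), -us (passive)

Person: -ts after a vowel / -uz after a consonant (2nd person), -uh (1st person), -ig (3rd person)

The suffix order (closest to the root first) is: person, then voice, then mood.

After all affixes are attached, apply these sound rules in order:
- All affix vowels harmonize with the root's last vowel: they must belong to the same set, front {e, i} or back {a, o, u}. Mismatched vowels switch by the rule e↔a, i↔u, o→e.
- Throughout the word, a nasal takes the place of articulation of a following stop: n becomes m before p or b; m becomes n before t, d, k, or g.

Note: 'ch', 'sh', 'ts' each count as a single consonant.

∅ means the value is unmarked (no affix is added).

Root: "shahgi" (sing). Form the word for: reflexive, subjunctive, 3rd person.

Attach person 3rd person -ig → shahgiig.
Attach voice reflexive -zu → shahgiigzu.
mood = subjunctive: zero marking, form stays shahgiigzu.
Apply vowel harmony: shahgiigzu → shahgiigzi.
Nasal assimilation: no change.

shahgiigzi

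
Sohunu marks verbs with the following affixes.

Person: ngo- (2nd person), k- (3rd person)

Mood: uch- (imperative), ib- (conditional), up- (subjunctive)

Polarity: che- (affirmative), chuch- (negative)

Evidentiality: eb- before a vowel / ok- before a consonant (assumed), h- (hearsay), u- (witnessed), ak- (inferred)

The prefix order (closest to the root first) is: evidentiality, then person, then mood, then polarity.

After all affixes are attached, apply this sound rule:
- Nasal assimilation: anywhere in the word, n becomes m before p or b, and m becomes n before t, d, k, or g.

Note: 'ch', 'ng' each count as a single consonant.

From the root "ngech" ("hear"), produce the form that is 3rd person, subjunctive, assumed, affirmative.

cheupkokngech

Attach evidentiality assumed ok- (before consonant 'ng') → okngech.
Attach person 3rd person k- → kokngech.
Attach mood subjunctive up- → upkokngech.
Attach polarity affirmative che- → cheupkokngech.
Nasal assimilation: no change.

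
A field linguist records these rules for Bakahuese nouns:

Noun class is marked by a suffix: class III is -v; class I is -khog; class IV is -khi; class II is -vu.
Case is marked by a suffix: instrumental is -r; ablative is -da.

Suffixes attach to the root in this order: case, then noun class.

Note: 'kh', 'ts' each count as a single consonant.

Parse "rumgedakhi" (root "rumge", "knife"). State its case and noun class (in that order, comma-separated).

Segment: rumge-da-khi.
case: -da → ablative.
noun class: -khi → class IV.

ablative, class IV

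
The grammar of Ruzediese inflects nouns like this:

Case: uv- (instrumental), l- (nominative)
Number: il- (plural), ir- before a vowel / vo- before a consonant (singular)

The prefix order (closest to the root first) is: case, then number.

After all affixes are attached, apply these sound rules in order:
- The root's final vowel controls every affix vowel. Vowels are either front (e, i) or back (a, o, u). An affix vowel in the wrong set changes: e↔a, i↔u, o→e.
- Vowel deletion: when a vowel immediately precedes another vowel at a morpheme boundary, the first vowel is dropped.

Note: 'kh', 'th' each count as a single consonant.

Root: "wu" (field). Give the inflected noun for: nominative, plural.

ullwu

Attach case nominative l- → lwu.
Attach number plural il- → illwu.
Apply vowel harmony: illwu → ullwu.
Vowel deletion: no change.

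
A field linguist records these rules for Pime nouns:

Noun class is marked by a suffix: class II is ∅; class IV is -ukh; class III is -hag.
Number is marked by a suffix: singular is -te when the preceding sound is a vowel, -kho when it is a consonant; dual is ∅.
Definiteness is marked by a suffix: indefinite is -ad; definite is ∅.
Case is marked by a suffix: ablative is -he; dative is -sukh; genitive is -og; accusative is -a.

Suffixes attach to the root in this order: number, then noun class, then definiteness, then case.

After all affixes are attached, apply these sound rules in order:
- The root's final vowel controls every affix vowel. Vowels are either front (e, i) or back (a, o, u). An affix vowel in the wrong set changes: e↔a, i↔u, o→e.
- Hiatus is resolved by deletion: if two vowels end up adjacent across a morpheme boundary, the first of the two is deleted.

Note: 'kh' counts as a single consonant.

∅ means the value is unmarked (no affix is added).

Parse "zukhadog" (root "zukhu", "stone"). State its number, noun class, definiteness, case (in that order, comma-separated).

Segment: zukhu-ad-og.
number: ∅ → dual.
noun class: ∅ → class II.
definiteness: -ad → indefinite.
case: -og → genitive.

dual, class II, indefinite, genitive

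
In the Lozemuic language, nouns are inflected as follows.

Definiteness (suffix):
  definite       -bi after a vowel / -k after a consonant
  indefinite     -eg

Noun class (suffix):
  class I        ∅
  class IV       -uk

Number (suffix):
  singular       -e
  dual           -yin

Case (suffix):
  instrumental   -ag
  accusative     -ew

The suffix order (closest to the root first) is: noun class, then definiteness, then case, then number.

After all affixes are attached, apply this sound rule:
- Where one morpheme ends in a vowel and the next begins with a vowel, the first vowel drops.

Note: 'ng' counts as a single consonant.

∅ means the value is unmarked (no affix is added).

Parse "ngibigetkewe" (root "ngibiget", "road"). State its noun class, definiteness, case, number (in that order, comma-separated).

Segment: ngibiget-k-ew-e.
noun class: ∅ → class I.
definiteness: -bi/k → definite.
case: -ew → accusative.
number: -e → singular.

class I, definite, accusative, singular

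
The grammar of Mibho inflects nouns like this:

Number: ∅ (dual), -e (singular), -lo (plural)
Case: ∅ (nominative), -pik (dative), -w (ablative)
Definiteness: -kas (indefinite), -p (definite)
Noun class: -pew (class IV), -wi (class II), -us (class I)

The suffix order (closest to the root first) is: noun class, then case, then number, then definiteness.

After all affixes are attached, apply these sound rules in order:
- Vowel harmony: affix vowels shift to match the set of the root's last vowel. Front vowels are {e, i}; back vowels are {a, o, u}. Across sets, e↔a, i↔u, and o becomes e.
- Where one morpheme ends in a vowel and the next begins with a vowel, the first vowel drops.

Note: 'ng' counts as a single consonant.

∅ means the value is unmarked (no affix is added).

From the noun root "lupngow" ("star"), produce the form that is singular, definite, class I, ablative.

Attach noun class class I -us → lupngowus.
Attach case ablative -w → lupngowusw.
Attach number singular -e → lupngowuswe.
Attach definiteness definite -p → lupngowuswep.
Apply vowel harmony: lupngowuswep → lupngowuswap.
Vowel deletion: no change.

lupngowuswap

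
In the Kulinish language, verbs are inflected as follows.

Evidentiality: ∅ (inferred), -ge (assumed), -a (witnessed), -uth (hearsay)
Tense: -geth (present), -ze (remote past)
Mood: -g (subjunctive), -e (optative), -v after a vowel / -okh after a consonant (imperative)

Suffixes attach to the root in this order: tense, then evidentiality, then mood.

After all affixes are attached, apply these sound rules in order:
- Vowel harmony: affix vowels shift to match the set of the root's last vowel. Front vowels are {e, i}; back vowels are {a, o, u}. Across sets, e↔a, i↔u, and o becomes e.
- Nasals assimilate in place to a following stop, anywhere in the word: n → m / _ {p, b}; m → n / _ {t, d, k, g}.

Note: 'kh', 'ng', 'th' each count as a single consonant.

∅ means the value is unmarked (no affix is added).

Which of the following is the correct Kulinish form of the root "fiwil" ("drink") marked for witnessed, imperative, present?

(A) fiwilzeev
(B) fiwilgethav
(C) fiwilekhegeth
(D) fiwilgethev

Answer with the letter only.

D

Attach tense present -geth → fiwilgeth.
Attach evidentiality witnessed -a → fiwilgetha.
Attach mood imperative -v (after vowel 'a') → fiwilgethav.
Apply vowel harmony: fiwilgethav → fiwilgethev.
Nasal assimilation: no change.
So the correct form is fiwilgethev, option (D).
(B) fiwilgethav is wrong: it fails to apply the sound rule(s).
(C) fiwilekhegeth is wrong: it has the affixes in the wrong order.
(A) fiwilzeev is wrong: it uses remote past instead of present for tense.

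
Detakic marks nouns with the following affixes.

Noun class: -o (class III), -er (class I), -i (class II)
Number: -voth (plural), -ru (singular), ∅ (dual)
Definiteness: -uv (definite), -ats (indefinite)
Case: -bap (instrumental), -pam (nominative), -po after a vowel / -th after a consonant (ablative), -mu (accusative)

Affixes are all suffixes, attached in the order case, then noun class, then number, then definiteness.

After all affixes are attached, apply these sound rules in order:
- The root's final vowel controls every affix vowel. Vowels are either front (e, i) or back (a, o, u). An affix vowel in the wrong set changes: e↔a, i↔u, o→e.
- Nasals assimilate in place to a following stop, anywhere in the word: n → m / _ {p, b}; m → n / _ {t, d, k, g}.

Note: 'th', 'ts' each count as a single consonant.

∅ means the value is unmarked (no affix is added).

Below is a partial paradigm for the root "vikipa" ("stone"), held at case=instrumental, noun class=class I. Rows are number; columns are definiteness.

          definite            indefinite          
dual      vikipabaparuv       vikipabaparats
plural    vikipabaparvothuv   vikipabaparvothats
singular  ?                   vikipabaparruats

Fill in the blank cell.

Attach case instrumental -bap → vikipabap.
Attach noun class class I -er → vikipabaper.
Attach number singular -ru → vikipabaperru.
Attach definiteness definite -uv → vikipabaperruuv.
Apply vowel harmony: vikipabaperruuv → vikipabaparruuv.
Nasal assimilation: no change.

vikipabaparruuv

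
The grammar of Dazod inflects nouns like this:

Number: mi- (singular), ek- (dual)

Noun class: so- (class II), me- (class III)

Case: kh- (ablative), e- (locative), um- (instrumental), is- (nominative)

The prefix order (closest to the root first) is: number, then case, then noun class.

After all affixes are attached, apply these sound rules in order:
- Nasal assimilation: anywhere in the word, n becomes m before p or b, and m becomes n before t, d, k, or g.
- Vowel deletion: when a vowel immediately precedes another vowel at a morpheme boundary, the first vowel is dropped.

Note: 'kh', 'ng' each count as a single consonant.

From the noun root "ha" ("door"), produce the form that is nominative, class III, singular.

mismiha

Attach number singular mi- → miha.
Attach case nominative is- → ismiha.
Attach noun class class III me- → meismiha.
Nasal assimilation: no change.
Apply vowel deletion: meismiha → mismiha.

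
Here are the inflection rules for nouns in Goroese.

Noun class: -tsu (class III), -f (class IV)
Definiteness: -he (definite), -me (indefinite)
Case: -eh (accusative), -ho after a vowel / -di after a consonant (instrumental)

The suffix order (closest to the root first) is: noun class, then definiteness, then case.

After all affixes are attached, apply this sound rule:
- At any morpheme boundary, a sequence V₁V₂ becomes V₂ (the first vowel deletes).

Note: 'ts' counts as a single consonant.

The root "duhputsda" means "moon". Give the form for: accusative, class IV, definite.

Attach noun class class IV -f → duhputsdaf.
Attach definiteness definite -he → duhputsdafhe.
Attach case accusative -eh → duhputsdafheeh.
Apply vowel deletion: duhputsdafheeh → duhputsdafheh.

duhputsdafheh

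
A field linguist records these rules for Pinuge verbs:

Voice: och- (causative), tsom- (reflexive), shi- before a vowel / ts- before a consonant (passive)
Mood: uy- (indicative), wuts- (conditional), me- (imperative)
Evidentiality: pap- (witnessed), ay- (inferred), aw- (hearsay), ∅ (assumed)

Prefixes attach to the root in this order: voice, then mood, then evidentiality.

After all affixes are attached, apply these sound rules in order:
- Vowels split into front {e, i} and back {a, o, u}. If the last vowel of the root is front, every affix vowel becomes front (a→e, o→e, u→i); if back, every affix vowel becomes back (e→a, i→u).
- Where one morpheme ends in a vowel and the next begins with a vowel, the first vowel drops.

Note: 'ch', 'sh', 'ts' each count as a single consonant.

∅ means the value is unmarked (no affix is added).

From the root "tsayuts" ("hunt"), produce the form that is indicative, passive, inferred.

Attach voice passive ts- (before consonant 'ts') → tstsayuts.
Attach mood indicative uy- → uytstsayuts.
Attach evidentiality inferred ay- → ayuytstsayuts.
Vowel harmony: no change.
Vowel deletion: no change.

ayuytstsayuts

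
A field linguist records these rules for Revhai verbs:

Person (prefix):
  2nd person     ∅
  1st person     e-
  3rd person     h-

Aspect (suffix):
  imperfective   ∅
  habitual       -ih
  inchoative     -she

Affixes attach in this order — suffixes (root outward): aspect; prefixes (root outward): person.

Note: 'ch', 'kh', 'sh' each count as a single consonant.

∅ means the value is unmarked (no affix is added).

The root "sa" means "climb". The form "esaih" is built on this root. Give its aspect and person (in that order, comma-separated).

Segment: e-sa-ih.
aspect: -ih → habitual.
person: e- → 1st person.

habitual, 1st person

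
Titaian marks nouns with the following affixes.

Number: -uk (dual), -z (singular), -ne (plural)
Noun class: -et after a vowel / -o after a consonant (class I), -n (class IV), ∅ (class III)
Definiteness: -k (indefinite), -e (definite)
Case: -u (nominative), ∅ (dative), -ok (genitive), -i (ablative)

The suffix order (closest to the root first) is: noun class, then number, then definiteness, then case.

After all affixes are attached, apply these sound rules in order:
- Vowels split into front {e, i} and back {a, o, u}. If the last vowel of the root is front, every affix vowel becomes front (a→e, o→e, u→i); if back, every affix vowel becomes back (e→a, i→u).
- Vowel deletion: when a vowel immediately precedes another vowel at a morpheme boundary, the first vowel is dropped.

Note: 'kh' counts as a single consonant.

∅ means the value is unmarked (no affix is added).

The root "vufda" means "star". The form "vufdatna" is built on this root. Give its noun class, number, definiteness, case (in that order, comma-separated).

Segment: vufda-et-ne-e.
noun class: -et/o → class I.
number: -ne → plural.
definiteness: -e → definite.
case: ∅ → dative.

class I, plural, definite, dative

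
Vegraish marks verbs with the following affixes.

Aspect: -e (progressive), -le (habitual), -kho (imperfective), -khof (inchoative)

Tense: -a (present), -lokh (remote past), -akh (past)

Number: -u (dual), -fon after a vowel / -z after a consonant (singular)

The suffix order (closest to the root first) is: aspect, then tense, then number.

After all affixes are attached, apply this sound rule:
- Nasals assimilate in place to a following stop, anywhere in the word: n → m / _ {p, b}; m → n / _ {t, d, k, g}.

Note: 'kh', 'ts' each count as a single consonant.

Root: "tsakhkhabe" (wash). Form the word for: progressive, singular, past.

Attach aspect progressive -e → tsakhkhabee.
Attach tense past -akh → tsakhkhabeeakh.
Attach number singular -z (after consonant 'kh') → tsakhkhabeeakhz.
Nasal assimilation: no change.

tsakhkhabeeakhz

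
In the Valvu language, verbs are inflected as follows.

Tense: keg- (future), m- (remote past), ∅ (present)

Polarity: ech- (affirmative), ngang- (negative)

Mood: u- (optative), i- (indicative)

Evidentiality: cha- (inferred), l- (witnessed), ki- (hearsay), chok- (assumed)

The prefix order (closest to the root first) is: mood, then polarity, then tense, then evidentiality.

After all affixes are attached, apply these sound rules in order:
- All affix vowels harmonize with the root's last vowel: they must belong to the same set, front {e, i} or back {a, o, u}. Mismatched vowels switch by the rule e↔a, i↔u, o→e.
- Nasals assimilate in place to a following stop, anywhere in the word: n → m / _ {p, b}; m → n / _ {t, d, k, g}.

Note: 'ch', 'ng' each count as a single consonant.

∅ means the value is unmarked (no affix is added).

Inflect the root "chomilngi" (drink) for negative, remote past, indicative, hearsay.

kimngengichomilngi

Attach mood indicative i- → ichomilngi.
Attach polarity negative ngang- → ngangichomilngi.
Attach tense remote past m- → mngangichomilngi.
Attach evidentiality hearsay ki- → kimngangichomilngi.
Apply vowel harmony: kimngangichomilngi → kimngengichomilngi.
Nasal assimilation: no change.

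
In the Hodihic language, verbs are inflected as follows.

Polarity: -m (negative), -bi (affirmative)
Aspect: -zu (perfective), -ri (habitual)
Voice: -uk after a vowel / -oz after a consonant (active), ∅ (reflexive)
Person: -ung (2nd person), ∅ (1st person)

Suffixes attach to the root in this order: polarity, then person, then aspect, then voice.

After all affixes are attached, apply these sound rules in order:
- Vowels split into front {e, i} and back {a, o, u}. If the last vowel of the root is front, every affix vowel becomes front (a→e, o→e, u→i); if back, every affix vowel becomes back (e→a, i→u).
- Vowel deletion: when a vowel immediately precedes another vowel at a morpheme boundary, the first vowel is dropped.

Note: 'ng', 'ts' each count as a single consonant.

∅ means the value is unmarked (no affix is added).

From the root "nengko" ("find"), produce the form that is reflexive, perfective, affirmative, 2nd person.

nengkobungzu

Attach polarity affirmative -bi → nengkobi.
Attach person 2nd person -ung → nengkobiung.
Attach aspect perfective -zu → nengkobiungzu.
voice = reflexive: zero marking, form stays nengkobiungzu.
Apply vowel harmony: nengkobiungzu → nengkobuungzu.
Apply vowel deletion: nengkobuungzu → nengkobungzu.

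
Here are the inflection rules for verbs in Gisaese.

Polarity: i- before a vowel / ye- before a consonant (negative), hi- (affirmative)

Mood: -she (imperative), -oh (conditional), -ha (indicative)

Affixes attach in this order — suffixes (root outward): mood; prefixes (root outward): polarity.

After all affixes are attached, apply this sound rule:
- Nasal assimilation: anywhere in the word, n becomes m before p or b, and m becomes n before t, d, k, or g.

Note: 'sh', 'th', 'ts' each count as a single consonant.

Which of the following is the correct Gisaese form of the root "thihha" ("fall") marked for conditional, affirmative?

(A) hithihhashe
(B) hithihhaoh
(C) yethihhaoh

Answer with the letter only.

B

Attach polarity affirmative hi- → hithihha.
Attach mood conditional -oh → hithihhaoh.
Nasal assimilation: no change.
So the correct form is hithihhaoh, option (B).
(C) yethihhaoh is wrong: it uses negative instead of affirmative for polarity.
(A) hithihhashe is wrong: it uses imperative instead of conditional for mood.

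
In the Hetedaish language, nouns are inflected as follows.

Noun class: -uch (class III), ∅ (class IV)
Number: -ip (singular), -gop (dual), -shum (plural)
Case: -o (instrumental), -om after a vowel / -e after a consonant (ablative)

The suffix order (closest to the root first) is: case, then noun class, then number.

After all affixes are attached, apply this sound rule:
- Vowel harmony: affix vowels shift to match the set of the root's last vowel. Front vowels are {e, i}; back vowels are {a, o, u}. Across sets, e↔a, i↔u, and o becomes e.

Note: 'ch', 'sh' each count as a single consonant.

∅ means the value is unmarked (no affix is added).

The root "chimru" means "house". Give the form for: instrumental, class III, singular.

Attach case instrumental -o → chimruo.
Attach noun class class III -uch → chimruouch.
Attach number singular -ip → chimruouchip.
Apply vowel harmony: chimruouchip → chimruouchup.

chimruouchup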